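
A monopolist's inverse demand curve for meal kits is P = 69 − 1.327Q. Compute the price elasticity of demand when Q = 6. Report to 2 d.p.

-7.67

At Q = 6, P = 69 − 1.327(6) = 61.04.
dP/dQ = −1.327, so dQ/dP = 1/(−1.327) = -0.754.
ε = (dQ/dP)(P/Q) = (-0.754)(61.04/6).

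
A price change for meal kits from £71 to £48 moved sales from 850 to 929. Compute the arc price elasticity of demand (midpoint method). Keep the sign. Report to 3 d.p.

ΔQ = 929 − 850 = 79; ΔP = 48 − 71 = -23.
Midpoints: P̄ = 59.50, Q̄ = 889.5.
ε = (ΔQ/ΔP)(P̄/Q̄) = (79/-23)(59.50/889.5).

-0.230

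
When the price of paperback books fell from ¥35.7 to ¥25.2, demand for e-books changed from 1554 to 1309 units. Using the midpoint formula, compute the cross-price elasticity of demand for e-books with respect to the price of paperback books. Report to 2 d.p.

0.50

ΔQ_x = 1309 − 1554 = -245; ΔP_y = 25.2 − 35.7 = -10.5.
Midpoints: P̄_y = 30.45, Q̄_x = 1431.5.
ε_xy = (ΔQ_x/ΔP_y)(P̄_y/Q̄_x) = (-245/-10.5)(30.45/1431.5).
ε_xy > 0, so the goods are substitutes.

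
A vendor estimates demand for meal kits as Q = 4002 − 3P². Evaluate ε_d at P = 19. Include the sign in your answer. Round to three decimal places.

At P = 19, Q = 2919.
dQ/dP = −6P = -114.
ε = (dQ/dP)(P/Q) = (-114)(19/2919).

-0.742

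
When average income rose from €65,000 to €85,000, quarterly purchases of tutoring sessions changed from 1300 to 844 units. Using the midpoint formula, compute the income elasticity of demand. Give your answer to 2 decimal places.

ΔQ = -456, ΔI = 20000. Midpoints: Ī = 75,000, Q̄ = 1072.0.
ε_I = (ΔQ/ΔI)(Ī/Q̄) = (-456/20000)(75000/1072.0).

-1.60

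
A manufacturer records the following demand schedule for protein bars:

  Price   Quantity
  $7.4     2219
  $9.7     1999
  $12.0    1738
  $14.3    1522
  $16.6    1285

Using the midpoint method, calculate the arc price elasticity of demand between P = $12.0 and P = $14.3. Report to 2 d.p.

At P = 12.0, Q = 1738; at P = 14.3, Q = 1522.
ΔQ = -216, ΔP = 2.3. Midpoints: P̄ = 13.15, Q̄ = 1630.0.
ε = (ΔQ/ΔP)(P̄/Q̄) = (-216/2.3)(13.15/1630.0).

-0.76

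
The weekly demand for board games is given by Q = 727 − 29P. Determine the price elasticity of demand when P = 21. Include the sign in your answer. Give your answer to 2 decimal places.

-5.16

At P = 21, Q = 118.
dQ/dP = −29.
ε = (dQ/dP)(P/Q) = (-29)(21/118).
|ε| > 1, so demand is elastic at this price.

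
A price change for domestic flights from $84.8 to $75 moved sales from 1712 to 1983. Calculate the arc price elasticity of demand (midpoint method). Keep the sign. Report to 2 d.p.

-1.20

ΔQ = 1983 − 1712 = 271; ΔP = 75 − 84.8 = -9.8.
Midpoints: P̄ = 79.90, Q̄ = 1847.5.
ε = (ΔQ/ΔP)(P̄/Q̄) = (271/-9.8)(79.90/1847.5).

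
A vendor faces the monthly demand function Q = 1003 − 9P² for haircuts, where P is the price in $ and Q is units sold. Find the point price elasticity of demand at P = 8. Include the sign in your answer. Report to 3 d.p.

At P = 8, Q = 427.
dQ/dP = −18P = -144.
ε = (dQ/dP)(P/Q) = (-144)(8/427).
|ε| > 1, so demand is elastic at this price.

-2.698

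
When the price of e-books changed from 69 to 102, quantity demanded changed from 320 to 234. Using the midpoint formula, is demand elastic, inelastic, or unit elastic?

inelastic

Arc ε ≈ -0.804.
|ε| = 0.80 < 1.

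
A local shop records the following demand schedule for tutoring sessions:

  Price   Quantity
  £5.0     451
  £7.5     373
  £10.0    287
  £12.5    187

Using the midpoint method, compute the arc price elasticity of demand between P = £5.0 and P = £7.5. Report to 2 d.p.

At P = 5.0, Q = 451; at P = 7.5, Q = 373.
ΔQ = -78, ΔP = 2.5. Midpoints: P̄ = 6.25, Q̄ = 412.0.
ε = (ΔQ/ΔP)(P̄/Q̄) = (-78/2.5)(6.25/412.0).

-0.47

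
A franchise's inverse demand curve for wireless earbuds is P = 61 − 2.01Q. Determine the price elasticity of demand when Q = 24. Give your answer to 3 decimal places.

At Q = 24, P = 61 − 2.01(24) = 12.76.
dP/dQ = −2.01, so dQ/dP = 1/(−2.01) = -0.498.
ε = (dQ/dP)(P/Q) = (-0.498)(12.76/24).

-0.265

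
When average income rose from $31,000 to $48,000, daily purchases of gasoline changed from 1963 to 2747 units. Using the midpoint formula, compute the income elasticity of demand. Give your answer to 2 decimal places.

ΔQ = 784, ΔI = 17000. Midpoints: Ī = 39,500, Q̄ = 2355.0.
ε_I = (ΔQ/ΔI)(Ī/Q̄) = (784/17000)(39500/2355.0).

0.77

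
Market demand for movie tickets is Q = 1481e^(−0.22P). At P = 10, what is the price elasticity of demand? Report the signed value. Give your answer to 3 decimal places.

-2.200

At P = 10, Q = 164.099.
dQ/dP = −0.22·1481e^(−0.22P) = −0.22Q = -36.102.
ε = (dQ/dP)(P/Q) = (-36.102)(10/164.099).
|ε| > 1, so demand is elastic at this price.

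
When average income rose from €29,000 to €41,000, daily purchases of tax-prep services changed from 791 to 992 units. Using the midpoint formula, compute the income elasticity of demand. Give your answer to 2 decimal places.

ΔQ = 201, ΔI = 12000. Midpoints: Ī = 35,000, Q̄ = 891.5.
ε_I = (ΔQ/ΔI)(Ī/Q̄) = (201/12000)(35000/891.5).

0.66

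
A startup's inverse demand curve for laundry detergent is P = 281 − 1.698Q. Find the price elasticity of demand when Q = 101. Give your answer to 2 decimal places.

At Q = 101, P = 281 − 1.698(101) = 109.50.
dP/dQ = −1.698, so dQ/dP = 1/(−1.698) = -0.589.
ε = (dQ/dP)(P/Q) = (-0.589)(109.50/101).

-0.64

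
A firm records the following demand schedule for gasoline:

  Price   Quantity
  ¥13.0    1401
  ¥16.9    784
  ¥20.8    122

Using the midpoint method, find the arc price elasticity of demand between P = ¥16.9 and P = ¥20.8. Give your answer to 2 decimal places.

At P = 16.9, Q = 784; at P = 20.8, Q = 122.
ΔQ = -662, ΔP = 3.9. Midpoints: P̄ = 18.85, Q̄ = 453.0.
ε = (ΔQ/ΔP)(P̄/Q̄) = (-662/3.9)(18.85/453.0).

-7.06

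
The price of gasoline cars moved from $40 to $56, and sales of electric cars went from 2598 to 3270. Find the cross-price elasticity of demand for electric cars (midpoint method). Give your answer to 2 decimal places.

ΔQ_x = 3270 − 2598 = 672; ΔP_y = 56 − 40 = 16.
Midpoints: P̄_y = 48.00, Q̄_x = 2934.0.
ε_xy = (ΔQ_x/ΔP_y)(P̄_y/Q̄_x) = (672/16)(48.00/2934.0).

0.69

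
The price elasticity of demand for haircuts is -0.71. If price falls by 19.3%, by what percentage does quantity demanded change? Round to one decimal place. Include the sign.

%ΔQ ≈ ε × %ΔP = (-0.71)(-19.3%) = 13.70%.

13.7%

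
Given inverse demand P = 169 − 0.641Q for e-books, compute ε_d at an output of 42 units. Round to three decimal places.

-5.277

At Q = 42, P = 169 − 0.641(42) = 142.08.
dP/dQ = −0.641, so dQ/dP = 1/(−0.641) = -1.560.
ε = (dQ/dP)(P/Q) = (-1.560)(142.08/42).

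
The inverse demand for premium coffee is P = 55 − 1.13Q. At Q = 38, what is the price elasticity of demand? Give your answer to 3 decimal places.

At Q = 38, P = 55 − 1.13(38) = 12.06.
dP/dQ = −1.13, so dQ/dP = 1/(−1.13) = -0.885.
ε = (dQ/dP)(P/Q) = (-0.885)(12.06/38).

-0.281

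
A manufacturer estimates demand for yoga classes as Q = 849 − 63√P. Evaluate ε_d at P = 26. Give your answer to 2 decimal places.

At P = 26, Q = 527.762.
dQ/dP = −63/(2√P) = -6.178.
ε = (dQ/dP)(P/Q) = (-6.178)(26/527.762).

-0.30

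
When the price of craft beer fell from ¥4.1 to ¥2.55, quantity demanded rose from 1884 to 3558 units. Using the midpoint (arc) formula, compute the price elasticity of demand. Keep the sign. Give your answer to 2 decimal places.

ΔQ = 3558 − 1884 = 1674; ΔP = 2.55 − 4.1 = -1.55.
Midpoints: P̄ = 3.32, Q̄ = 2721.0.
ε = (ΔQ/ΔP)(P̄/Q̄) = (1674/-1.55)(3.32/2721.0).

-1.32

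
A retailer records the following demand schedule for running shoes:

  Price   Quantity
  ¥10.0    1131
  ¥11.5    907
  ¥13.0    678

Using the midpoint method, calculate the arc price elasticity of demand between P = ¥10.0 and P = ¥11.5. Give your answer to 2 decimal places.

At P = 10.0, Q = 1131; at P = 11.5, Q = 907.
ΔQ = -224, ΔP = 1.5. Midpoints: P̄ = 10.75, Q̄ = 1019.0.
ε = (ΔQ/ΔP)(P̄/Q̄) = (-224/1.5)(10.75/1019.0).

-1.58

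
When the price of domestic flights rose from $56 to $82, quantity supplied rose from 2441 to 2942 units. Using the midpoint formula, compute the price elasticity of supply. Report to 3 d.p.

ΔQ = 2942 − 2441 = 501; ΔP = 82 − 56 = 26.
Midpoints: P̄ = 69.00, Q̄ = 2691.5.
ε_s = (ΔQ/ΔP)(P̄/Q̄) = (501/26)(69.00/2691.5).

0.494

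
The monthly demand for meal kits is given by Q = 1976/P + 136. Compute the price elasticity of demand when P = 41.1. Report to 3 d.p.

-0.261

At P = 41.1, Q = 184.078.
dQ/dP = −1976/P² = -1.170.
ε = (dQ/dP)(P/Q) = (-1.170)(41.1/184.078).
|ε| < 1, so demand is inelastic at this price.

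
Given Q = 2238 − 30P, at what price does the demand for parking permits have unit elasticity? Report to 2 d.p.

37.30

For linear demand Q = a − bP, ε = −bP/(a − bP). |ε| = 1 when bP = a − bP, i.e. P = a/(2b).
P = 2238/(2·30) = 2238/60 = 37.3000.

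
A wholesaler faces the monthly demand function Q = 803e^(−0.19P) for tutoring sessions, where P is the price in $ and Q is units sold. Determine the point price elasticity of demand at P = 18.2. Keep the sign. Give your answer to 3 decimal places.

At P = 18.2, Q = 25.289.
dQ/dP = −0.19·803e^(−0.19P) = −0.19Q = -4.805.
ε = (dQ/dP)(P/Q) = (-4.805)(18.2/25.289).

-3.458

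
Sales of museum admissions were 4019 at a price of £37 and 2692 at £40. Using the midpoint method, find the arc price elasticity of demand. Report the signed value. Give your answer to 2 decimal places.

ΔQ = 2692 − 4019 = -1327; ΔP = 40 − 37 = 3.
Midpoints: P̄ = 38.50, Q̄ = 3355.5.
ε = (ΔQ/ΔP)(P̄/Q̄) = (-1327/3)(38.50/3355.5).

-5.08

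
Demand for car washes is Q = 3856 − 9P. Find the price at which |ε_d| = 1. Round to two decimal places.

For linear demand Q = a − bP, ε = −bP/(a − bP). |ε| = 1 when bP = a − bP, i.e. P = a/(2b).
P = 3856/(2·9) = 3856/18 = 214.2222.

214.22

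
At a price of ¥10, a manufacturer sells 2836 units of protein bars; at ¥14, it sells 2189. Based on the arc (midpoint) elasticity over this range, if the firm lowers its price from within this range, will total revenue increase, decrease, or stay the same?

decrease

Arc ε = (-647/4)(12.00/2512.5) ≈ -0.773.
|ε| = 0.77 < 1, so demand is inelastic. A price cut therefore reduces total revenue.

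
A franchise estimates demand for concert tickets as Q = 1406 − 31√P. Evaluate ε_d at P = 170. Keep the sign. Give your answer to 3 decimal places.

-0.202

At P = 170, Q = 1001.809.
dQ/dP = −31/(2√P) = -1.189.
ε = (dQ/dP)(P/Q) = (-1.189)(170/1001.809).
|ε| < 1, so demand is inelastic at this price.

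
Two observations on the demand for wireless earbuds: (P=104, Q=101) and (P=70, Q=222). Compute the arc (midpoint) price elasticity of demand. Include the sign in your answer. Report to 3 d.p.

-1.917

ΔQ = 222 − 101 = 121; ΔP = 70 − 104 = -34.
Midpoints: P̄ = 87.00, Q̄ = 161.5.
ε = (ΔQ/ΔP)(P̄/Q̄) = (121/-34)(87.00/161.5).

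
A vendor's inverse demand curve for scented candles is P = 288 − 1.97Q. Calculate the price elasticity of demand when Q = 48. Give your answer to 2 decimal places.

At Q = 48, P = 288 − 1.97(48) = 193.44.
dP/dQ = −1.97, so dQ/dP = 1/(−1.97) = -0.508.
ε = (dQ/dP)(P/Q) = (-0.508)(193.44/48).

-2.05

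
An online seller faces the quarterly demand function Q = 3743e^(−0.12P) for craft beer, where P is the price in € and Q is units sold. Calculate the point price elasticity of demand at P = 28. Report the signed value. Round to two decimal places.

At P = 28, Q = 130.014.
dQ/dP = −0.12·3743e^(−0.12P) = −0.12Q = -15.602.
ε = (dQ/dP)(P/Q) = (-15.602)(28/130.014).

-3.36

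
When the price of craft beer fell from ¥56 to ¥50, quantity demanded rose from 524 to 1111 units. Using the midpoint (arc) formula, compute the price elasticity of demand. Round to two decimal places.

ΔQ = 1111 − 524 = 587; ΔP = 50 − 56 = -6.
Midpoints: P̄ = 53.00, Q̄ = 817.5.
ε = (ΔQ/ΔP)(P̄/Q̄) = (587/-6)(53.00/817.5).

-6.34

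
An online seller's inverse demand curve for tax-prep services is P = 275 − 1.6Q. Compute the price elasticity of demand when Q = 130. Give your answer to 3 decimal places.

At Q = 130, P = 275 − 1.6(130) = 67.00.
dP/dQ = −1.6, so dQ/dP = 1/(−1.6) = -0.625.
ε = (dQ/dP)(P/Q) = (-0.625)(67.00/130).

-0.322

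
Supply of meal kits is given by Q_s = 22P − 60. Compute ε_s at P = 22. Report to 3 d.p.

1.142

At P = 22, Q_s = 424.
dQ_s/dP = 22.
ε_s = (dQ_s/dP)(P/Q_s) = (22)(22/424).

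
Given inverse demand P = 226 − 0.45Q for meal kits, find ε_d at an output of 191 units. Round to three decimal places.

At Q = 191, P = 226 − 0.45(191) = 140.05.
dP/dQ = −0.45, so dQ/dP = 1/(−0.45) = -2.222.
ε = (dQ/dP)(P/Q) = (-2.222)(140.05/191).

-1.629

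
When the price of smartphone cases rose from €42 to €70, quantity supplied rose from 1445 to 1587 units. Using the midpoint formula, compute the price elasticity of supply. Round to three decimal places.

ΔQ = 1587 − 1445 = 142; ΔP = 70 − 42 = 28.
Midpoints: P̄ = 56.00, Q̄ = 1516.0.
ε_s = (ΔQ/ΔP)(P̄/Q̄) = (142/28)(56.00/1516.0).

0.187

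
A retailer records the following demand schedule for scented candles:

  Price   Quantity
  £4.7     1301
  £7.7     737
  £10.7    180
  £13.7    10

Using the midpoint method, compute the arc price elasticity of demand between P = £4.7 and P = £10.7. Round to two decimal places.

At P = 4.7, Q = 1301; at P = 10.7, Q = 180.
ΔQ = -1121, ΔP = 6.0. Midpoints: P̄ = 7.70, Q̄ = 740.5.
ε = (ΔQ/ΔP)(P̄/Q̄) = (-1121/6.0)(7.70/740.5).

-1.94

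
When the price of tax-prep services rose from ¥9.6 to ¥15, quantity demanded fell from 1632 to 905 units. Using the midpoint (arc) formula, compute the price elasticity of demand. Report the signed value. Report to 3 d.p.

-1.305

ΔQ = 905 − 1632 = -727; ΔP = 15 − 9.6 = 5.4.
Midpoints: P̄ = 12.30, Q̄ = 1268.5.
ε = (ΔQ/ΔP)(P̄/Q̄) = (-727/5.4)(12.30/1268.5).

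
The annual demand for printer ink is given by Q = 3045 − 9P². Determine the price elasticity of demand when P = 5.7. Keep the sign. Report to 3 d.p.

At P = 5.7, Q = 2752.590.
dQ/dP = −18P = -102.600.
ε = (dQ/dP)(P/Q) = (-102.600)(5.7/2752.590).

-0.212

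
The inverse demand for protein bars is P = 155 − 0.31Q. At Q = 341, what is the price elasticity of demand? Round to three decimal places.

At Q = 341, P = 155 − 0.31(341) = 49.29.
dP/dQ = −0.31, so dQ/dP = 1/(−0.31) = -3.226.
ε = (dQ/dP)(P/Q) = (-3.226)(49.29/341).

-0.466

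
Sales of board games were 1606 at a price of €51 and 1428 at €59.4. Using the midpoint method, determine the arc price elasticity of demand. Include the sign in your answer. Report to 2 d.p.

ΔQ = 1428 − 1606 = -178; ΔP = 59.4 − 51 = 8.4.
Midpoints: P̄ = 55.20, Q̄ = 1517.0.
ε = (ΔQ/ΔP)(P̄/Q̄) = (-178/8.4)(55.20/1517.0).

-0.77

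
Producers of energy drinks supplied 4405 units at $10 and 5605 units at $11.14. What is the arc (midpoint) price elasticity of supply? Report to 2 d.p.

2.22

ΔQ = 5605 − 4405 = 1200; ΔP = 11.14 − 10 = 1.14.
Midpoints: P̄ = 10.57, Q̄ = 5005.0.
ε_s = (ΔQ/ΔP)(P̄/Q̄) = (1200/1.14)(10.57/5005.0).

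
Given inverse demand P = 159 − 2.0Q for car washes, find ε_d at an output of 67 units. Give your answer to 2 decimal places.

-0.19

At Q = 67, P = 159 − 2.0(67) = 25.00.
dP/dQ = −2.0, so dQ/dP = 1/(−2.0) = -0.500.
ε = (dQ/dP)(P/Q) = (-0.500)(25.00/67).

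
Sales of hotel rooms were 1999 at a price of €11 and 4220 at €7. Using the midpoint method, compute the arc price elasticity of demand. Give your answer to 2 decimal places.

ΔQ = 4220 − 1999 = 2221; ΔP = 7 − 11 = -4.
Midpoints: P̄ = 9.00, Q̄ = 3109.5.
ε = (ΔQ/ΔP)(P̄/Q̄) = (2221/-4)(9.00/3109.5).

-1.61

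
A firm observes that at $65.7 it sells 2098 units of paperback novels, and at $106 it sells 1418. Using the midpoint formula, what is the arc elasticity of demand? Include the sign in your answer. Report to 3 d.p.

ΔQ = 1418 − 2098 = -680; ΔP = 106 − 65.7 = 40.3.
Midpoints: P̄ = 85.85, Q̄ = 1758.0.
ε = (ΔQ/ΔP)(P̄/Q̄) = (-680/40.3)(85.85/1758.0).

-0.824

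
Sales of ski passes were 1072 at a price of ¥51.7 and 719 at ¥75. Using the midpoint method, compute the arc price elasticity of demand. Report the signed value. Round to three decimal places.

ΔQ = 719 − 1072 = -353; ΔP = 75 − 51.7 = 23.3.
Midpoints: P̄ = 63.35, Q̄ = 895.5.
ε = (ΔQ/ΔP)(P̄/Q̄) = (-353/23.3)(63.35/895.5).

-1.072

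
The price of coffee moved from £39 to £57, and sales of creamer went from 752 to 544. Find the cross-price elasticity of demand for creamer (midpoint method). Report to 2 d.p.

-0.86

ΔQ_x = 544 − 752 = -208; ΔP_y = 57 − 39 = 18.
Midpoints: P̄_y = 48.00, Q̄_x = 648.0.
ε_xy = (ΔQ_x/ΔP_y)(P̄_y/Q̄_x) = (-208/18)(48.00/648.0).
ε_xy < 0, so the goods are complements.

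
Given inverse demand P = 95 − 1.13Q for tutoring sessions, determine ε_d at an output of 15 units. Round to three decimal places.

-4.605

At Q = 15, P = 95 − 1.13(15) = 78.05.
dP/dQ = −1.13, so dQ/dP = 1/(−1.13) = -0.885.
ε = (dQ/dP)(P/Q) = (-0.885)(78.05/15).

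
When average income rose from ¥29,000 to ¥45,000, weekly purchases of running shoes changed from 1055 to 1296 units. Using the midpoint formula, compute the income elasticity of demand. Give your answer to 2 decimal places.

0.47

ΔQ = 241, ΔI = 16000. Midpoints: Ī = 37,000, Q̄ = 1175.5.
ε_I = (ΔQ/ΔI)(Ī/Q̄) = (241/16000)(37000/1175.5).
ε_I > 0, so the good is normal.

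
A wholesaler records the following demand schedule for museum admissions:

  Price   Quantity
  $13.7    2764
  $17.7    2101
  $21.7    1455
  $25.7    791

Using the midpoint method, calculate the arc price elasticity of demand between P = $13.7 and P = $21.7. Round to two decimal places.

At P = 13.7, Q = 2764; at P = 21.7, Q = 1455.
ΔQ = -1309, ΔP = 8.0. Midpoints: P̄ = 17.70, Q̄ = 2109.5.
ε = (ΔQ/ΔP)(P̄/Q̄) = (-1309/8.0)(17.70/2109.5).

-1.37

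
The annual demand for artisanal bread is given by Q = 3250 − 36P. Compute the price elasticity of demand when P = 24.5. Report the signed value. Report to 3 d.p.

-0.372

At P = 24.5, Q = 2368.
dQ/dP = −36.
ε = (dQ/dP)(P/Q) = (-36)(24.5/2368).
|ε| < 1, so demand is inelastic at this price.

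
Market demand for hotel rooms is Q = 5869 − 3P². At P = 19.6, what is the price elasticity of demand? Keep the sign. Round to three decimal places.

At P = 19.6, Q = 4716.520.
dQ/dP = −6P = -117.600.
ε = (dQ/dP)(P/Q) = (-117.600)(19.6/4716.520).

-0.489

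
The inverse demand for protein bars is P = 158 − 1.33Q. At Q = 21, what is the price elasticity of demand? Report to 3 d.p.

At Q = 21, P = 158 − 1.33(21) = 130.07.
dP/dQ = −1.33, so dQ/dP = 1/(−1.33) = -0.752.
ε = (dQ/dP)(P/Q) = (-0.752)(130.07/21).

-4.657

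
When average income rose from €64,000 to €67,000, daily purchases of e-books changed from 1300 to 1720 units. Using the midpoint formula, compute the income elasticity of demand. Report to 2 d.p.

6.07

ΔQ = 420, ΔI = 3000. Midpoints: Ī = 65,500, Q̄ = 1510.0.
ε_I = (ΔQ/ΔI)(Ī/Q̄) = (420/3000)(65500/1510.0).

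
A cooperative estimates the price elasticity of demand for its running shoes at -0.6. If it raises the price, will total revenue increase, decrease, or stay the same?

increase

|ε| = 0.60 < 1, so demand is inelastic. A price rise therefore raises total revenue.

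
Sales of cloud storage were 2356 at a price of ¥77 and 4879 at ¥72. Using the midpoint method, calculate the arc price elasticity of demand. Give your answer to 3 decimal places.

-10.392

ΔQ = 4879 − 2356 = 2523; ΔP = 72 − 77 = -5.
Midpoints: P̄ = 74.50, Q̄ = 3617.5.
ε = (ΔQ/ΔP)(P̄/Q̄) = (2523/-5)(74.50/3617.5).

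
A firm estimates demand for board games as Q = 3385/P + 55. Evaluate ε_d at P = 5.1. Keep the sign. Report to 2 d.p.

-0.92

At P = 5.1, Q = 718.725.
dQ/dP = −3385/P² = -130.142.
ε = (dQ/dP)(P/Q) = (-130.142)(5.1/718.725).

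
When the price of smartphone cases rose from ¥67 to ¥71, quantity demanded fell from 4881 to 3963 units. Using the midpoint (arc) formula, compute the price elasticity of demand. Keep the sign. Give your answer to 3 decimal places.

ΔQ = 3963 − 4881 = -918; ΔP = 71 − 67 = 4.
Midpoints: P̄ = 69.00, Q̄ = 4422.0.
ε = (ΔQ/ΔP)(P̄/Q̄) = (-918/4)(69.00/4422.0).

-3.581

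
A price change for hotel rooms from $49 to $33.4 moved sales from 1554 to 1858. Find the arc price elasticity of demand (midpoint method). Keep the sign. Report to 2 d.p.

-0.47

ΔQ = 1858 − 1554 = 304; ΔP = 33.4 − 49 = -15.6.
Midpoints: P̄ = 41.20, Q̄ = 1706.0.
ε = (ΔQ/ΔP)(P̄/Q̄) = (304/-15.6)(41.20/1706.0).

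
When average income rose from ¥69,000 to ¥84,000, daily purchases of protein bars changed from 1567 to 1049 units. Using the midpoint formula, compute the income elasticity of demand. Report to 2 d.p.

ΔQ = -518, ΔI = 15000. Midpoints: Ī = 76,500, Q̄ = 1308.0.
ε_I = (ΔQ/ΔI)(Ī/Q̄) = (-518/15000)(76500/1308.0).
ε_I < 0, so the good is inferior.

-2.02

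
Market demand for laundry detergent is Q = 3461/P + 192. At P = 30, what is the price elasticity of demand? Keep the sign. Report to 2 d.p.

At P = 30, Q = 307.367.
dQ/dP = −3461/P² = -3.846.
ε = (dQ/dP)(P/Q) = (-3.846)(30/307.367).

-0.38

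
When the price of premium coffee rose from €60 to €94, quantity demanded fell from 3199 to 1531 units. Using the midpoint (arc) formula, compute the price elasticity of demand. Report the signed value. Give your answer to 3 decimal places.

-1.597

ΔQ = 1531 − 3199 = -1668; ΔP = 94 − 60 = 34.
Midpoints: P̄ = 77.00, Q̄ = 2365.0.
ε = (ΔQ/ΔP)(P̄/Q̄) = (-1668/34)(77.00/2365.0).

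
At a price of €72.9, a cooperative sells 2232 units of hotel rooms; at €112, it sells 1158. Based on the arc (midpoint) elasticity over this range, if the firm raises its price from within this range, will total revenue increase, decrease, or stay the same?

decrease

Arc ε = (-1074/39.1)(92.45/1695.0) ≈ -1.498.
|ε| = 1.50 > 1, so demand is elastic. A price rise therefore reduces total revenue.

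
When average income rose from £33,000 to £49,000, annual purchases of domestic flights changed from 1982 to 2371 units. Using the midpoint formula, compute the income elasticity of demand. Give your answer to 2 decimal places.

ΔQ = 389, ΔI = 16000. Midpoints: Ī = 41,000, Q̄ = 2176.5.
ε_I = (ΔQ/ΔI)(Ī/Q̄) = (389/16000)(41000/2176.5).

0.46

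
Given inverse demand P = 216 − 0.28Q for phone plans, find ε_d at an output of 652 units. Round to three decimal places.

-0.183

At Q = 652, P = 216 − 0.28(652) = 33.44.
dP/dQ = −0.28, so dQ/dP = 1/(−0.28) = -3.571.
ε = (dQ/dP)(P/Q) = (-3.571)(33.44/652).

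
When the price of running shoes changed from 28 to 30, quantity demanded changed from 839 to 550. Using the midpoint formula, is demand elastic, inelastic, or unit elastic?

Arc ε ≈ -6.034.
|ε| = 6.03 > 1.

elastic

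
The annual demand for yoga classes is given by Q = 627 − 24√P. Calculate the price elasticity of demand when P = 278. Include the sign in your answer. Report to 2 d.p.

-0.88

At P = 278, Q = 226.840.
dQ/dP = −24/(2√P) = -0.720.
ε = (dQ/dP)(P/Q) = (-0.720)(278/226.840).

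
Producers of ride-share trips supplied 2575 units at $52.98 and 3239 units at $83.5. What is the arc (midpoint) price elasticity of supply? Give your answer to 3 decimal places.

ΔQ = 3239 − 2575 = 664; ΔP = 83.5 − 52.98 = 30.52.
Midpoints: P̄ = 68.24, Q̄ = 2907.0.
ε_s = (ΔQ/ΔP)(P̄/Q̄) = (664/30.52)(68.24/2907.0).

0.511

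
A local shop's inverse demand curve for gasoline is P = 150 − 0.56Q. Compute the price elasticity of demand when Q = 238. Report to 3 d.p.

-0.125

At Q = 238, P = 150 − 0.56(238) = 16.72.
dP/dQ = −0.56, so dQ/dP = 1/(−0.56) = -1.786.
ε = (dQ/dP)(P/Q) = (-1.786)(16.72/238).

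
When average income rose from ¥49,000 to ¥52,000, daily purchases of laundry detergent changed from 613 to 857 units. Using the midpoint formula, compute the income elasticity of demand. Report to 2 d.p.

5.59

ΔQ = 244, ΔI = 3000. Midpoints: Ī = 50,500, Q̄ = 735.0.
ε_I = (ΔQ/ΔI)(Ī/Q̄) = (244/3000)(50500/735.0).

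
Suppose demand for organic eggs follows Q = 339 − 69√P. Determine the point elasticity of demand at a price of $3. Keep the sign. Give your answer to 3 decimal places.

-0.272

At P = 3, Q = 219.488.
dQ/dP = −69/(2√P) = -19.919.
ε = (dQ/dP)(P/Q) = (-19.919)(3/219.488).
|ε| < 1, so demand is inelastic at this price.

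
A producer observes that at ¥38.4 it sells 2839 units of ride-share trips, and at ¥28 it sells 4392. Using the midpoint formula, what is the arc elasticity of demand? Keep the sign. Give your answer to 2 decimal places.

-1.37

ΔQ = 4392 − 2839 = 1553; ΔP = 28 − 38.4 = -10.4.
Midpoints: P̄ = 33.20, Q̄ = 3615.5.
ε = (ΔQ/ΔP)(P̄/Q̄) = (1553/-10.4)(33.20/3615.5).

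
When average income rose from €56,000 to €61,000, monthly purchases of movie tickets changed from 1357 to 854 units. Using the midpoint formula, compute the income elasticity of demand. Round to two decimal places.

ΔQ = -503, ΔI = 5000. Midpoints: Ī = 58,500, Q̄ = 1105.5.
ε_I = (ΔQ/ΔI)(Ī/Q̄) = (-503/5000)(58500/1105.5).
ε_I < 0, so the good is inferior.

-5.32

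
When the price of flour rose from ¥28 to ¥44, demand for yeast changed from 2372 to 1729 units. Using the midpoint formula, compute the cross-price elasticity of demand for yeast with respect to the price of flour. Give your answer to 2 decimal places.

-0.71

ΔQ_x = 1729 − 2372 = -643; ΔP_y = 44 − 28 = 16.
Midpoints: P̄_y = 36.00, Q̄_x = 2050.5.
ε_xy = (ΔQ_x/ΔP_y)(P̄_y/Q̄_x) = (-643/16)(36.00/2050.5).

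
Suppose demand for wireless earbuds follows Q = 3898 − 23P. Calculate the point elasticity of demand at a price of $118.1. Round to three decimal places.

At P = 118.1, Q = 1181.700.
dQ/dP = −23.
ε = (dQ/dP)(P/Q) = (-23)(118.1/1181.700).
|ε| > 1, so demand is elastic at this price.

-2.299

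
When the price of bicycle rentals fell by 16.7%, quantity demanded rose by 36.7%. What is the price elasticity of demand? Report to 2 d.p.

-2.20

ε = %ΔQ / %ΔP = (36.7)/(-16.7) = -2.198.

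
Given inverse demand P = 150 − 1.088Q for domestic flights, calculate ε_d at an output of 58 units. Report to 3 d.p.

At Q = 58, P = 150 − 1.088(58) = 86.90.
dP/dQ = −1.088, so dQ/dP = 1/(−1.088) = -0.919.
ε = (dQ/dP)(P/Q) = (-0.919)(86.90/58).

-1.377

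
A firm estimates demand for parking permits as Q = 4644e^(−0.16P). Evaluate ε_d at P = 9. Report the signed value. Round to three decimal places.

At P = 9, Q = 1100.293.
dQ/dP = −0.16·4644e^(−0.16P) = −0.16Q = -176.047.
ε = (dQ/dP)(P/Q) = (-176.047)(9/1100.293).

-1.440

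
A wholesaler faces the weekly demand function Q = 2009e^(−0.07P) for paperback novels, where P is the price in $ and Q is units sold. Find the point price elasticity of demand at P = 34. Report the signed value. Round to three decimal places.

-2.380

At P = 34, Q = 185.934.
dQ/dP = −0.07·2009e^(−0.07P) = −0.07Q = -13.015.
ε = (dQ/dP)(P/Q) = (-13.015)(34/185.934).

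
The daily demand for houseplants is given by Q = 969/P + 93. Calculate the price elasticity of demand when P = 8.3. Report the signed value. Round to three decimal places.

-0.557

At P = 8.3, Q = 209.747.
dQ/dP = −969/P² = -14.066.
ε = (dQ/dP)(P/Q) = (-14.066)(8.3/209.747).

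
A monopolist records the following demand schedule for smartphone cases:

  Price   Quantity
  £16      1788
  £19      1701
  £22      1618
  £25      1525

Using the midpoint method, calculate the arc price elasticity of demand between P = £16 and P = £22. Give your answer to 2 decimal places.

-0.32

At P = 16, Q = 1788; at P = 22, Q = 1618.
ΔQ = -170, ΔP = 6. Midpoints: P̄ = 19.00, Q̄ = 1703.0.
ε = (ΔQ/ΔP)(P̄/Q̄) = (-170/6)(19.00/1703.0).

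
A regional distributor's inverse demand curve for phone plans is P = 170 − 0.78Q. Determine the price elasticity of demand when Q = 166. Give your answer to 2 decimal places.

At Q = 166, P = 170 − 0.78(166) = 40.52.
dP/dQ = −0.78, so dQ/dP = 1/(−0.78) = -1.282.
ε = (dQ/dP)(P/Q) = (-1.282)(40.52/166).

-0.31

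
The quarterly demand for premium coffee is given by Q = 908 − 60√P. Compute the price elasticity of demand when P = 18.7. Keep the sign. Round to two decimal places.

At P = 18.7, Q = 648.539.
dQ/dP = −60/(2√P) = -6.937.
ε = (dQ/dP)(P/Q) = (-6.937)(18.7/648.539).
|ε| < 1, so demand is inelastic at this price.

-0.20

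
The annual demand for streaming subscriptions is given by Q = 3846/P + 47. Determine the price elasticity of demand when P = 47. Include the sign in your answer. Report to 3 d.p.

At P = 47, Q = 128.830.
dQ/dP = −3846/P² = -1.741.
ε = (dQ/dP)(P/Q) = (-1.741)(47/128.830).

-0.635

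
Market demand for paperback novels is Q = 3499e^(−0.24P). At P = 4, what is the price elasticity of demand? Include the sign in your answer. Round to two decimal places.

-0.96

At P = 4, Q = 1339.742.
dQ/dP = −0.24·3499e^(−0.24P) = −0.24Q = -321.538.
ε = (dQ/dP)(P/Q) = (-321.538)(4/1339.742).
|ε| < 1, so demand is inelastic at this price.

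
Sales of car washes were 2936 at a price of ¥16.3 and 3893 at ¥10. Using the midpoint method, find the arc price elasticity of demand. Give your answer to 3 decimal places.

-0.585

ΔQ = 3893 − 2936 = 957; ΔP = 10 − 16.3 = -6.3.
Midpoints: P̄ = 13.15, Q̄ = 3414.5.
ε = (ΔQ/ΔP)(P̄/Q̄) = (957/-6.3)(13.15/3414.5).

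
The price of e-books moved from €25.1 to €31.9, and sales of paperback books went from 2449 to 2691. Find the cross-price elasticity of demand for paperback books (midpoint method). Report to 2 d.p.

0.39

ΔQ_x = 2691 − 2449 = 242; ΔP_y = 31.9 − 25.1 = 6.8.
Midpoints: P̄_y = 28.50, Q̄_x = 2570.0.
ε_xy = (ΔQ_x/ΔP_y)(P̄_y/Q̄_x) = (242/6.8)(28.50/2570.0).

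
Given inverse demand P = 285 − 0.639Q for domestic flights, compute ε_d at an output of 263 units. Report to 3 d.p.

-0.696

At Q = 263, P = 285 − 0.639(263) = 116.94.
dP/dQ = −0.639, so dQ/dP = 1/(−0.639) = -1.565.
ε = (dQ/dP)(P/Q) = (-1.565)(116.94/263).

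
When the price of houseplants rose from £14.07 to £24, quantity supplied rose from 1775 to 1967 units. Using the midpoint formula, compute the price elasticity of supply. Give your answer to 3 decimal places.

ΔQ = 1967 − 1775 = 192; ΔP = 24 − 14.07 = 9.93.
Midpoints: P̄ = 19.04, Q̄ = 1871.0.
ε_s = (ΔQ/ΔP)(P̄/Q̄) = (192/9.93)(19.04/1871.0).

0.197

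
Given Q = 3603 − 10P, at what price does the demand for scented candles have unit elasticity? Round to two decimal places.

180.15

For linear demand Q = a − bP, ε = −bP/(a − bP). |ε| = 1 when bP = a − bP, i.e. P = a/(2b).
P = 3603/(2·10) = 3603/20 = 180.1500.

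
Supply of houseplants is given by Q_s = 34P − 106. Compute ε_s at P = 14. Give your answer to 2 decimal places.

At P = 14, Q_s = 370.
dQ_s/dP = 34.
ε_s = (dQ_s/dP)(P/Q_s) = (34)(14/370).

1.29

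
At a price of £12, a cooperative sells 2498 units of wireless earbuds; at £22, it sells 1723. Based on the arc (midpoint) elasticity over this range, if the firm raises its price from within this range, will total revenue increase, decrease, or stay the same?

Arc ε = (-775/10)(17.00/2110.5) ≈ -0.624.
|ε| = 0.62 < 1, so demand is inelastic. A price rise therefore raises total revenue.

increase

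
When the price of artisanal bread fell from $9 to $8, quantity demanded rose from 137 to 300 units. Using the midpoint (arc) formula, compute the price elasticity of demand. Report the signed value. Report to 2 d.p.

ΔQ = 300 − 137 = 163; ΔP = 8 − 9 = -1.
Midpoints: P̄ = 8.50, Q̄ = 218.5.
ε = (ΔQ/ΔP)(P̄/Q̄) = (163/-1)(8.50/218.5).

-6.34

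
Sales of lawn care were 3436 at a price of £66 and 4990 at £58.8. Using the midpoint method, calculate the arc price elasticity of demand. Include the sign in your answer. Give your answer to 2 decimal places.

ΔQ = 4990 − 3436 = 1554; ΔP = 58.8 − 66 = -7.2.
Midpoints: P̄ = 62.40, Q̄ = 4213.0.
ε = (ΔQ/ΔP)(P̄/Q̄) = (1554/-7.2)(62.40/4213.0).

-3.20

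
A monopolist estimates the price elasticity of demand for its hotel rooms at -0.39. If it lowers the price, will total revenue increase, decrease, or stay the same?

|ε| = 0.39 < 1, so demand is inelastic. A price cut therefore reduces total revenue.

decrease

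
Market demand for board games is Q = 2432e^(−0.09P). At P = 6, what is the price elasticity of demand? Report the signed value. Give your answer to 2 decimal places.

-0.54

At P = 6, Q = 1417.244.
dQ/dP = −0.09·2432e^(−0.09P) = −0.09Q = -127.552.
ε = (dQ/dP)(P/Q) = (-127.552)(6/1417.244).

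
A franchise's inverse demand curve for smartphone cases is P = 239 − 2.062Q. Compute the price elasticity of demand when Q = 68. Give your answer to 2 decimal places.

At Q = 68, P = 239 − 2.062(68) = 98.78.
dP/dQ = −2.062, so dQ/dP = 1/(−2.062) = -0.485.
ε = (dQ/dP)(P/Q) = (-0.485)(98.78/68).

-0.70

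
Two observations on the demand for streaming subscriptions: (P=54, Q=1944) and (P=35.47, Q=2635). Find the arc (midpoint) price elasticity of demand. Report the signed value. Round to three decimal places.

-0.729

ΔQ = 2635 − 1944 = 691; ΔP = 35.47 − 54 = -18.53.
Midpoints: P̄ = 44.73, Q̄ = 2289.5.
ε = (ΔQ/ΔP)(P̄/Q̄) = (691/-18.53)(44.73/2289.5).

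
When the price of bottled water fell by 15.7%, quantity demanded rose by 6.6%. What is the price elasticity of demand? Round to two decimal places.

-0.42

ε = %ΔQ / %ΔP = (6.6)/(-15.7) = -0.420.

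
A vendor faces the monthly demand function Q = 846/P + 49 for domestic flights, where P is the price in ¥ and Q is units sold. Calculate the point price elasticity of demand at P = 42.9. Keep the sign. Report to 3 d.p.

At P = 42.9, Q = 68.720.
dQ/dP = −846/P² = -0.460.
ε = (dQ/dP)(P/Q) = (-0.460)(42.9/68.720).
|ε| < 1, so demand is inelastic at this price.

-0.287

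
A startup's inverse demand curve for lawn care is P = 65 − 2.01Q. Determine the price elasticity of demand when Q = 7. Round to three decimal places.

-3.620

At Q = 7, P = 65 − 2.01(7) = 50.93.
dP/dQ = −2.01, so dQ/dP = 1/(−2.01) = -0.498.
ε = (dQ/dP)(P/Q) = (-0.498)(50.93/7).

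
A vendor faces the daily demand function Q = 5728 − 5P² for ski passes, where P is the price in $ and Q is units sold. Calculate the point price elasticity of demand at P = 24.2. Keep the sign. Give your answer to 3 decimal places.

At P = 24.2, Q = 2799.800.
dQ/dP = −10P = -242.
ε = (dQ/dP)(P/Q) = (-242)(24.2/2799.800).
|ε| > 1, so demand is elastic at this price.

-2.092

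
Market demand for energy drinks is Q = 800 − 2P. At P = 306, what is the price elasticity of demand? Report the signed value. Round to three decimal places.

-3.255

At P = 306, Q = 188.
dQ/dP = −2.
ε = (dQ/dP)(P/Q) = (-2)(306/188).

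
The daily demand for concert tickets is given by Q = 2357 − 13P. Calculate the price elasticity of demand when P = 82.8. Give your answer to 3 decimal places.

At P = 82.8, Q = 1280.600.
dQ/dP = −13.
ε = (dQ/dP)(P/Q) = (-13)(82.8/1280.600).
|ε| < 1, so demand is inelastic at this price.

-0.841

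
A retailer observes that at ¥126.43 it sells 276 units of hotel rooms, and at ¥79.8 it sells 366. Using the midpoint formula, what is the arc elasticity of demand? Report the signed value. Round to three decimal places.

-0.620

ΔQ = 366 − 276 = 90; ΔP = 79.8 − 126.43 = -46.63.
Midpoints: P̄ = 103.12, Q̄ = 321.0.
ε = (ΔQ/ΔP)(P̄/Q̄) = (90/-46.63)(103.12/321.0).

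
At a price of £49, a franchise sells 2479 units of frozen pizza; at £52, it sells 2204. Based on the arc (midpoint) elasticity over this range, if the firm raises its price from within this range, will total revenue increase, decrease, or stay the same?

Arc ε = (-275/3)(50.50/2341.5) ≈ -1.977.
|ε| = 1.98 > 1, so demand is elastic. A price rise therefore reduces total revenue.

decrease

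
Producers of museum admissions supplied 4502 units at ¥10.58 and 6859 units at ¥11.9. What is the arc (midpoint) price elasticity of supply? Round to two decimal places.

3.53

ΔQ = 6859 − 4502 = 2357; ΔP = 11.9 − 10.58 = 1.32.
Midpoints: P̄ = 11.24, Q̄ = 5680.5.
ε_s = (ΔQ/ΔP)(P̄/Q̄) = (2357/1.32)(11.24/5680.5).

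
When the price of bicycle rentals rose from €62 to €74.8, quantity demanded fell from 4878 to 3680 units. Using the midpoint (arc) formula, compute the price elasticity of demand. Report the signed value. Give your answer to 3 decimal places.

ΔQ = 3680 − 4878 = -1198; ΔP = 74.8 − 62 = 12.8.
Midpoints: P̄ = 68.40, Q̄ = 4279.0.
ε = (ΔQ/ΔP)(P̄/Q̄) = (-1198/12.8)(68.40/4279.0).

-1.496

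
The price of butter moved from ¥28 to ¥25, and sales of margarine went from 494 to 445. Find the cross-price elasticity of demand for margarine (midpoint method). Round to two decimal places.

ΔQ_x = 445 − 494 = -49; ΔP_y = 25 − 28 = -3.
Midpoints: P̄_y = 26.50, Q̄_x = 469.5.
ε_xy = (ΔQ_x/ΔP_y)(P̄_y/Q̄_x) = (-49/-3)(26.50/469.5).

0.92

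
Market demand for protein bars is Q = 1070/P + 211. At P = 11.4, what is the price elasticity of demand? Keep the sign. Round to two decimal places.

-0.31

At P = 11.4, Q = 304.860.
dQ/dP = −1070/P² = -8.233.
ε = (dQ/dP)(P/Q) = (-8.233)(11.4/304.860).
|ε| < 1, so demand is inelastic at this price.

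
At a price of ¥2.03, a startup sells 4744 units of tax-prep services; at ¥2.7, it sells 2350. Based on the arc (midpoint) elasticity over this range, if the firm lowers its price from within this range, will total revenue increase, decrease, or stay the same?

increase

Arc ε = (-2394/0.67)(2.37/3547.0) ≈ -2.382.
|ε| = 2.38 > 1, so demand is elastic. A price cut therefore raises total revenue.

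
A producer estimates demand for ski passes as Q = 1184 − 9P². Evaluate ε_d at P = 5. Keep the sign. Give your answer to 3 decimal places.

At P = 5, Q = 959.
dQ/dP = −18P = -90.
ε = (dQ/dP)(P/Q) = (-90)(5/959).

-0.469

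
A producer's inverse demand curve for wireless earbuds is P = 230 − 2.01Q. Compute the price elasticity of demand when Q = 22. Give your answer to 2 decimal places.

At Q = 22, P = 230 − 2.01(22) = 185.78.
dP/dQ = −2.01, so dQ/dP = 1/(−2.01) = -0.498.
ε = (dQ/dP)(P/Q) = (-0.498)(185.78/22).

-4.20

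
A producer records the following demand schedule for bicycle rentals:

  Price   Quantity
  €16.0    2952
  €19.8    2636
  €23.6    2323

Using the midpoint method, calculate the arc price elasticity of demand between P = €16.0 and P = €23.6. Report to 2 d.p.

At P = 16.0, Q = 2952; at P = 23.6, Q = 2323.
ΔQ = -629, ΔP = 7.6. Midpoints: P̄ = 19.80, Q̄ = 2637.5.
ε = (ΔQ/ΔP)(P̄/Q̄) = (-629/7.6)(19.80/2637.5).

-0.62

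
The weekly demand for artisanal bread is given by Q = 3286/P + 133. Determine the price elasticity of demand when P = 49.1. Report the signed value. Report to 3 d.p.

-0.335

At P = 49.1, Q = 199.925.
dQ/dP = −3286/P² = -1.363.
ε = (dQ/dP)(P/Q) = (-1.363)(49.1/199.925).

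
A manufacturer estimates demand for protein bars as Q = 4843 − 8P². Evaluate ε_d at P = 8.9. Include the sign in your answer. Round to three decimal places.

At P = 8.9, Q = 4209.320.
dQ/dP = −16P = -142.400.
ε = (dQ/dP)(P/Q) = (-142.400)(8.9/4209.320).

-0.301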